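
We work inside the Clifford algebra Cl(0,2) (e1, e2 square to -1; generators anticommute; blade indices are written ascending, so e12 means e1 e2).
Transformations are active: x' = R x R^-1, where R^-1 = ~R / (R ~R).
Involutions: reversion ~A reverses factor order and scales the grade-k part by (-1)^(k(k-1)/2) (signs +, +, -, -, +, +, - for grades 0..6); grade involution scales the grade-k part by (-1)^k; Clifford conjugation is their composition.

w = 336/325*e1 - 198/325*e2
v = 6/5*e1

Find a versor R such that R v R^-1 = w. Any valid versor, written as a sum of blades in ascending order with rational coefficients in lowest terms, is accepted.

Key observation: q(v) = q(w) = -36/25 (sandwiches preserve the norm), so R = v + w = 726/325*e1 - 198/325*e2 works whenever it is invertible — the component of v along it is kept and (v - w)/2 reverses, sending v to w.
Answer: 726/325*e1 - 198/325*e2


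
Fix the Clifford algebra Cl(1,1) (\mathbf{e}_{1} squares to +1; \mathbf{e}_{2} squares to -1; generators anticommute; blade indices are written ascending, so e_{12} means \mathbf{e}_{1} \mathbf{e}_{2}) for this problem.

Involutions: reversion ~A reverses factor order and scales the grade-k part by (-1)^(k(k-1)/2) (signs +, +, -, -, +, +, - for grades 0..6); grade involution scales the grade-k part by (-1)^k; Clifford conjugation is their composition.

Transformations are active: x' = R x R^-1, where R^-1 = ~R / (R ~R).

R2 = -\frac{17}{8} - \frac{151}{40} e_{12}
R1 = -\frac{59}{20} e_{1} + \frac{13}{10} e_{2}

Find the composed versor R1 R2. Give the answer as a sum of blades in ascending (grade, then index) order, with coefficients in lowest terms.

Distribute over the terms of R1 (each basis-blade product reordered to ascending indices, repeated generators contracted through their squares):
(-\frac{59}{20} e_{1}) R2 = \frac{1003}{160} e_{1} + \frac{8909}{800} e_{2}
(\frac{13}{10} e_{2}) R2 = -\frac{1963}{400} e_{1} - \frac{221}{80} e_{2}
Summing the partial products and collecting blades:
Answer: \frac{1089}{800} e_{1} + \frac{6699}{800} e_{2}


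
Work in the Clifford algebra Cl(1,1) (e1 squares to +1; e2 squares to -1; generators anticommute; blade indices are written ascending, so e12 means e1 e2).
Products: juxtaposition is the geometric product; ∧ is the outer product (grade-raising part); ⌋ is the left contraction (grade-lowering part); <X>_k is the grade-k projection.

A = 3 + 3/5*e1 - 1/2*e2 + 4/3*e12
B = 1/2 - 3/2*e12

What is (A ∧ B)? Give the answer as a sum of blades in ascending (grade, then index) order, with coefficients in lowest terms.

step 1: 3/2 + 3/10*e1 - 1/4*e2 - 23/6*e12
Answer: 3/2 + 3/10*e1 - 1/4*e2 - 23/6*e12


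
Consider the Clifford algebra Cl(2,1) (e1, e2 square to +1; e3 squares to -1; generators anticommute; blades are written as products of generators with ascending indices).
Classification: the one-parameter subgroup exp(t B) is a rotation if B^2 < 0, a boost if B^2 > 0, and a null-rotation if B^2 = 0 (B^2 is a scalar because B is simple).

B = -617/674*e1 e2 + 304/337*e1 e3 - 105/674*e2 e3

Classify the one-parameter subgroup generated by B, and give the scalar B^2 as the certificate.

B^2 term by term: the squares give (-617/674)^2*(e1 e2)^2 + (304/337)^2*(e1 e3)^2 + (-105/674)^2*(e2 e3)^2 = 380689/454276*(-1) + 92416/113569*(+1) + 11025/454276*(+1) = 0 (each basis 2-blade squares to minus the product of its generators' squares); cross terms between blades sharing an index anticommute and cancel. So B^2 = 0.
Answer: null-rotation, certificate B^2 = 0. Why this suffices: the scalar 0 survives any versor conjugation, so its sign alone determines the class however B is presented.


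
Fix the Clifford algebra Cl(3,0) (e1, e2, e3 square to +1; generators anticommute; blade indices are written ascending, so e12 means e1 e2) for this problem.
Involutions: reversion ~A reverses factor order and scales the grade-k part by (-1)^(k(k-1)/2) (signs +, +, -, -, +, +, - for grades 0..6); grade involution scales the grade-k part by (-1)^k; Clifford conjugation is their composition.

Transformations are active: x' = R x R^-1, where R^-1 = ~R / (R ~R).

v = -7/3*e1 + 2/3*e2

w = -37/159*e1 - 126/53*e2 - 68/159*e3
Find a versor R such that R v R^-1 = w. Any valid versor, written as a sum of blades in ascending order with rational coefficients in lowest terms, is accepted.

Key observation: q(v) = q(w) = 53/9 (sandwiches preserve the norm), so R = v + w = -136/53*e1 - 272/159*e2 - 68/159*e3 works whenever it is invertible — the component of v along it is kept and (v - w)/2 reverses, sending v to w.
Answer: -136/53*e1 - 272/159*e2 - 68/159*e3


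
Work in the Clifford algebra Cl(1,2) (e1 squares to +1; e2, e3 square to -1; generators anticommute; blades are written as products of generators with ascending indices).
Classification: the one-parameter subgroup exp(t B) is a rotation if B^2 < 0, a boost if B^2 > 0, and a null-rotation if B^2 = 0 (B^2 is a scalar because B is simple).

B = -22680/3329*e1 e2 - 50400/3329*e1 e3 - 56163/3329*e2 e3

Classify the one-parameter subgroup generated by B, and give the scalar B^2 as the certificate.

B^2 term by term: the squares give (-22680/3329)^2*(e1 e2)^2 + (-50400/3329)^2*(e1 e3)^2 + (-56163/3329)^2*(e2 e3)^2 = 514382400/11082241*(+1) + 2540160000/11082241*(+1) + 3154282569/11082241*(-1) = -9 (each basis 2-blade squares to minus the product of its generators' squares); cross terms between blades sharing an index anticommute and cancel. So B^2 = -9.
Answer: rotation, certificate B^2 = -9. No conjugation can change B^2 = -9; the sign gives the class.


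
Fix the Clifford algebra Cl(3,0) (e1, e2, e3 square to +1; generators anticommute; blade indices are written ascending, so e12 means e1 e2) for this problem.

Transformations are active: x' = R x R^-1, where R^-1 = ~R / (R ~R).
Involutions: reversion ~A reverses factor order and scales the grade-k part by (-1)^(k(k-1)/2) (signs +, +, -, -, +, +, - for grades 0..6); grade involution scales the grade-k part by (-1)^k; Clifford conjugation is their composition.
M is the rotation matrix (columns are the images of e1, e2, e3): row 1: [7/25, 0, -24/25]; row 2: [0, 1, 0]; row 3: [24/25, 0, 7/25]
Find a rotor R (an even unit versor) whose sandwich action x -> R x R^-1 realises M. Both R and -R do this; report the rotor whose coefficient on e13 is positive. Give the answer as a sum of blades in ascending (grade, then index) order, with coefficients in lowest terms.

Method: write R = a + b12*e12 + b13*e13 + b23*e23 with a^2 + b12^2 + b13^2 + b23^2 = 1 (so R^-1 = ~R). Expanding the columns R e_j ~R gives tr M = 4a^2 - 1 and, from the antisymmetric part, M21 - M12 = -4a*b12, M13 - M31 = 4a*b13, M32 - M23 = -4a*b23.
Here tr M = 39/25, so a^2 = (1 + tr M)/4 = 16/25 and a = ±4/5. Taking a = 4/5: M21 - M12 = 0, M13 - M31 = -48/25, M32 - M23 = 0, giving b12 = 0, b13 = -3/5, b23 = 0, i.e. R = 4/5 - 3/5*e13.
Its e13 coefficient is negative, so report the other preimage -R.
Answer: -4/5 + 3/5*e13. Note: both R and -R realise this M (trace 39/25); the covering map identifies them, and the e13-coefficient sign is the tie-breaker.


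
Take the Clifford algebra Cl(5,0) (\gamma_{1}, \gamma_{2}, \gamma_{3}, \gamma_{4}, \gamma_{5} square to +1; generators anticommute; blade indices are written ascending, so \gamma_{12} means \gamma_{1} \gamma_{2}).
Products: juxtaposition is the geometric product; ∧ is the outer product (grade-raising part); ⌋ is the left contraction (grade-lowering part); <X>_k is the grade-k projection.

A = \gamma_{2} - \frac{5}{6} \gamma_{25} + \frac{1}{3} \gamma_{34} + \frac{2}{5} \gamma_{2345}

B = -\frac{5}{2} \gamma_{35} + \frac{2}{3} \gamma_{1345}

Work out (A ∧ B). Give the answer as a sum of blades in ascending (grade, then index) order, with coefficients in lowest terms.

step 1: -\frac{5}{2} \gamma_{235} - \frac{2}{3} \gamma_{12345}
Answer: -\frac{5}{2} \gamma_{235} - \frac{2}{3} \gamma_{12345}


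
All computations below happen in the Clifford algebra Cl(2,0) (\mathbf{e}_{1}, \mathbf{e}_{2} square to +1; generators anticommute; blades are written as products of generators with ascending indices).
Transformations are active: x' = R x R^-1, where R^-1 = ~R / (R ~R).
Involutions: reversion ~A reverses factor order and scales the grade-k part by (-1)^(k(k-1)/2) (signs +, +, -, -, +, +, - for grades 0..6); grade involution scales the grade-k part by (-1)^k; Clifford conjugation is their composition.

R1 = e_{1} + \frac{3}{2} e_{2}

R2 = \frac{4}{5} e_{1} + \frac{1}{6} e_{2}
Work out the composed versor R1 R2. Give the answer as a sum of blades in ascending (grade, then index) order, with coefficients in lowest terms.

Distribute over the terms of R1 (each basis-blade product reordered to ascending indices, repeated generators contracted through their squares):
(e_{1}) R2 = \frac{4}{5} + \frac{1}{6} e_{1} e_{2}
(\frac{3}{2} e_{2}) R2 = \frac{1}{4} - \frac{6}{5} e_{1} e_{2}
Summing the partial products and collecting blades:
Answer: \frac{21}{20} - \frac{31}{30} e_{1} e_{2}


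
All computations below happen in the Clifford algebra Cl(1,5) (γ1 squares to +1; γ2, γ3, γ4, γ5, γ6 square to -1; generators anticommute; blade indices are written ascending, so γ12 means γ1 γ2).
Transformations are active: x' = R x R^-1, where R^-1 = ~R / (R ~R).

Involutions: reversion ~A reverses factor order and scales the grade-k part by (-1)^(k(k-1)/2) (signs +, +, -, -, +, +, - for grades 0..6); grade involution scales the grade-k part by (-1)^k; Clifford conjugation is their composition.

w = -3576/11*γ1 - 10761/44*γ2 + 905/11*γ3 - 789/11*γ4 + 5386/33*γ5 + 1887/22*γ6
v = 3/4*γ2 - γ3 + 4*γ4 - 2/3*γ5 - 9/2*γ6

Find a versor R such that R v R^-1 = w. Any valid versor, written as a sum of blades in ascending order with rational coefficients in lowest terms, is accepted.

R = v + w = -3576/11*γ1 - 2682/11*γ2 + 894/11*γ3 - 745/11*γ4 + 1788/11*γ5 + 894/11*γ6 works: the equal norms (-5509/144) guarantee its sandwich swaps v into w.
Answer: -3576/11*γ1 - 2682/11*γ2 + 894/11*γ3 - 745/11*γ4 + 1788/11*γ5 + 894/11*γ6


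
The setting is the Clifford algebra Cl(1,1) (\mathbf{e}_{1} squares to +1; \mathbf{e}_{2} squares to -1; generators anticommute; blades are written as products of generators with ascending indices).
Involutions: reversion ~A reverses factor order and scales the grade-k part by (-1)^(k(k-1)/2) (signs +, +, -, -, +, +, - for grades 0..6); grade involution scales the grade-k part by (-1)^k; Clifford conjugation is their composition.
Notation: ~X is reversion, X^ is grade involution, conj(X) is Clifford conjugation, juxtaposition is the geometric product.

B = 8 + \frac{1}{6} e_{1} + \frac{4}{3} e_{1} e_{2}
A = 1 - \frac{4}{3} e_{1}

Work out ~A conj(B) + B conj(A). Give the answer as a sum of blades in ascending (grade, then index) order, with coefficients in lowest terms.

first term: \frac{74}{9} - \frac{65}{6} e_{1} + \frac{16}{9} e_{2} - \frac{4}{3} e_{1} e_{2}
second term: \frac{74}{9} + \frac{65}{6} e_{1} - \frac{16}{9} e_{2} + \frac{4}{3} e_{1} e_{2}
Answer: \frac{148}{9}


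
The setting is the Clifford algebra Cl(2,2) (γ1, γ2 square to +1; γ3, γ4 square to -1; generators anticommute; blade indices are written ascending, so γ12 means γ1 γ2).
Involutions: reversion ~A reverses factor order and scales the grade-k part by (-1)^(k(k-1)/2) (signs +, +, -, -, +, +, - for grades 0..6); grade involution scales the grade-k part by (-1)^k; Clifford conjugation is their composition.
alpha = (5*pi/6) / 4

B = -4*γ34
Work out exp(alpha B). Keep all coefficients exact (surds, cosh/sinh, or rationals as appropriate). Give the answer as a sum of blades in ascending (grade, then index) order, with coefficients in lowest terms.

B^2 = (-4)^2*(γ34)^2 = 16*(-1) = -16 (a basis 2-blade squares to minus the product of its generators' squares).
B^2 = -16 — B^2 < 0, so the exponential closes trigonometrically: l = 4, alpha*l = 5*pi/6, so exp(alpha B) = cos(5*pi/6) + (sin(5*pi/6)/4)*B = -sqrt(3)/2 + (1/8)*B.
Answer: -sqrt(3)/2 - 1/2*γ34


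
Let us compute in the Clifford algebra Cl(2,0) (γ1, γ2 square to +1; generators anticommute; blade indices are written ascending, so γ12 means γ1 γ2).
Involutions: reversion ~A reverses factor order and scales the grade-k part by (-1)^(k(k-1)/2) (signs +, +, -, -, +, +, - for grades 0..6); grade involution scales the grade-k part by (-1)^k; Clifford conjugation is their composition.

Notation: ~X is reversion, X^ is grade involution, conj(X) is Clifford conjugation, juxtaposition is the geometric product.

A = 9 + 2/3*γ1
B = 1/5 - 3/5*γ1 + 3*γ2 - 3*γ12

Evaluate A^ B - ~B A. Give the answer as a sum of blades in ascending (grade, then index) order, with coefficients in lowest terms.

first term: 11/5 - 83/15*γ1 + 29*γ2 - 29*γ12
second term: 7/5 - 79/15*γ1 + 25*γ2 + 25*γ12
Answer: 4/5 - 4/15*γ1 + 4*γ2 - 54*γ12


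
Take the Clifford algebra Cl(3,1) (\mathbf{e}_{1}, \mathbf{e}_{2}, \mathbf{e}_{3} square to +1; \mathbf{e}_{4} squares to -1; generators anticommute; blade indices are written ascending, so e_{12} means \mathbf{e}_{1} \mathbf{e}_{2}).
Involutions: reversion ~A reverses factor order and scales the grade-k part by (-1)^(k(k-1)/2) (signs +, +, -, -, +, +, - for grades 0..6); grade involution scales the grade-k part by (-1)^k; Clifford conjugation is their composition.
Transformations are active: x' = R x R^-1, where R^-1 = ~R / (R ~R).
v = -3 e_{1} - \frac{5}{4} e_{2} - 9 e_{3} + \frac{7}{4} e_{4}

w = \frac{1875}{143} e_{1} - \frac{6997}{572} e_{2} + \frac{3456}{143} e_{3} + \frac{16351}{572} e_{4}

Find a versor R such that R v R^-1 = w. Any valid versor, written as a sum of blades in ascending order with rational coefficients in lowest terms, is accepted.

A norm check does it: q(v) = q(w) = \frac{177}{2}, hence R = v + w = \frac{1446}{143} e_{1} - \frac{1928}{143} e_{2} + \frac{2169}{143} e_{3} + \frac{4338}{143} e_{4} realises the map — parallel part kept, (v - w)/2 negated, v carried to w.
Answer: \frac{1446}{143} e_{1} - \frac{1928}{143} e_{2} + \frac{2169}{143} e_{3} + \frac{4338}{143} e_{4}


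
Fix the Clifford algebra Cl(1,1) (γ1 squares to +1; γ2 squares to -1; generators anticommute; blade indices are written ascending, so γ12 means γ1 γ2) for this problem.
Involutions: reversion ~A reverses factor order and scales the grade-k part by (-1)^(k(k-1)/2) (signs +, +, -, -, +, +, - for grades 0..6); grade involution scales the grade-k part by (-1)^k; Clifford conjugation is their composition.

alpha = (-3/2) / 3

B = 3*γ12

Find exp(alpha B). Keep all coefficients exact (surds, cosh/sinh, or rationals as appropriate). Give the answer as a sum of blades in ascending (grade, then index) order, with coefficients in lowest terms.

B^2 = (3)^2*(γ12)^2 = 9*(+1) = 9 (a basis 2-blade squares to minus the product of its generators' squares).
B^2 = 9 — hyperbolic case — the even/odd split gives cosh and sinh: l = 3, alpha*l = -3/2, so exp(alpha B) = cosh(-3/2) + (sinh(-3/2)/3)*B = cosh(3/2) + (-sinh(3/2)/3)*B.
Answer: cosh(3/2) - sinh(3/2)*γ12


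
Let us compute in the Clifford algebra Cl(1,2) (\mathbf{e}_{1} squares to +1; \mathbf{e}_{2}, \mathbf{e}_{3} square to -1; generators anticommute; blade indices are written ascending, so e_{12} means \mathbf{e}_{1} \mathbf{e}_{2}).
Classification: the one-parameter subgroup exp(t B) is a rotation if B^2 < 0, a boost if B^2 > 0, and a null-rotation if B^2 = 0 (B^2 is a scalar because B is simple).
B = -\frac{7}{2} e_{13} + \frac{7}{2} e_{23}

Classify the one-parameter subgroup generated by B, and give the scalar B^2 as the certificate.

B^2 term by term: the squares give (-\frac{7}{2})^2*(e_{13})^2 + (\frac{7}{2})^2*(e_{23})^2 = \frac{49}{4}*(+1) + \frac{49}{4}*(-1) = 0 (each basis 2-blade squares to minus the product of its generators' squares); cross terms between blades sharing an index anticommute and cancel. So B^2 = 0.
Answer: null-rotation, certificate B^2 = 0. The class reads off the invariant scalar 0 directly.


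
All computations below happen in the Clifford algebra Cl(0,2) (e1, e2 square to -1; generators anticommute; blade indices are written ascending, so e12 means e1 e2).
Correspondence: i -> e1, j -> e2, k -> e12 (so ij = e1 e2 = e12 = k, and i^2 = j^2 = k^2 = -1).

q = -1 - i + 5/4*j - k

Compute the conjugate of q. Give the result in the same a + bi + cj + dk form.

In blades: q = -1 - e1 + 5/4*e2 - e12.
Conjugation here is Clifford conjugation: the scalar is fixed and the grade-1 and grade-2 blades all flip sign, giving -1 + e1 - 5/4*e2 + e12; translating back:
Answer: -1 + i - 5/4*j + k


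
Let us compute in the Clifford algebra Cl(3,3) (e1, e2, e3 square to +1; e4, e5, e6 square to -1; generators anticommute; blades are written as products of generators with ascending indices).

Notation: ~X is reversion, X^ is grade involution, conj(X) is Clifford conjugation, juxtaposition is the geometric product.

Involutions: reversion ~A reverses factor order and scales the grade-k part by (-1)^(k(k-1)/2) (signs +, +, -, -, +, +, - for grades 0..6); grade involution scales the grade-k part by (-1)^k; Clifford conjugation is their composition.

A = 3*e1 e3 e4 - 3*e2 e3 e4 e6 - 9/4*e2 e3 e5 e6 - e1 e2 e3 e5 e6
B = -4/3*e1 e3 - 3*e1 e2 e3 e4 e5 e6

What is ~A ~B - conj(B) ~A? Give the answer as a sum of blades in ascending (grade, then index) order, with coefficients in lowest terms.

first term: e4 - 27/4*e1 e4 + 9*e1 e5 - 31/3*e2 e5 e6 - 4*e1 e2 e4 e6 - 3*e1 e2 e5 e6
second term: 7*e4 - 27/4*e1 e4 + 9*e1 e5 + 23/3*e2 e5 e6 + 4*e1 e2 e4 e6 + 3*e1 e2 e5 e6
Answer: -6*e4 - 18*e2 e5 e6 - 8*e1 e2 e4 e6 - 6*e1 e2 e5 e6


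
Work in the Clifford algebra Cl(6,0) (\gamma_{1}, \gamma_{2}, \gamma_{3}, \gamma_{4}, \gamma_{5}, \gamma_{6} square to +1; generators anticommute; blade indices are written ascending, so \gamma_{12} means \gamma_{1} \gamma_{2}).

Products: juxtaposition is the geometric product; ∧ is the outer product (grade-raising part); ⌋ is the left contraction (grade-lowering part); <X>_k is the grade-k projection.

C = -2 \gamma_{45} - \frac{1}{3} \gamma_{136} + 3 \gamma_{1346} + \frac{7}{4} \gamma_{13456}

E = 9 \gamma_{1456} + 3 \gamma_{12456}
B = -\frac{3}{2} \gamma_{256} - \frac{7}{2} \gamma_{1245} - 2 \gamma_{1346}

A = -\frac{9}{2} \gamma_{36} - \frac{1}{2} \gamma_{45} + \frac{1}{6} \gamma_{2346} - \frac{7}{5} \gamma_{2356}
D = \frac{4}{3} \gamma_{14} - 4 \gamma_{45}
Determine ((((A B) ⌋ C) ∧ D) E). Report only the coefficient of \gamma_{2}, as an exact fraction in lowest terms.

step 1: \frac{21}{10} \gamma_{3} - \frac{17}{12} \gamma_{12} + 9 \gamma_{14} - \frac{27}{4} \gamma_{235} + \frac{3}{4} \gamma_{246} - \frac{1}{4} \gamma_{345} + \frac{14}{5} \gamma_{1245} + \frac{49}{10} \gamma_{1346} - \frac{5}{12} \gamma_{1356} + \frac{63}{4} \gamma_{123456}
step 2: \frac{147}{10} - \frac{35}{48} \gamma_{4} - \frac{343}{40} \gamma_{5} + \frac{21}{80} \gamma_{16} + 27 \gamma_{36} - \frac{63}{10} \gamma_{146} + \frac{63}{4} \gamma_{356} - \frac{147}{40} \gamma_{1456}
step 3: \frac{98}{5} \gamma_{14} - \frac{294}{5} \gamma_{45} - \frac{343}{30} \gamma_{145} - 36 \gamma_{1346} - \frac{21}{20} \gamma_{1456} - 108 \gamma_{3456} - 21 \gamma_{13456}
step 4: -\frac{189}{20} + \frac{63}{20} \gamma_{2} + 189 \gamma_{3} + \frac{1029}{10} \gamma_{6} + 972 \gamma_{13} + \frac{2646}{5} \gamma_{16} + 63 \gamma_{23} + \frac{343}{10} \gamma_{26} + 324 \gamma_{35} - \frac{882}{5} \gamma_{56} + 324 \gamma_{123} + \frac{882}{5} \gamma_{126} - 108 \gamma_{235} + \frac{294}{5} \gamma_{256}
Answer: \frac{63}{20}


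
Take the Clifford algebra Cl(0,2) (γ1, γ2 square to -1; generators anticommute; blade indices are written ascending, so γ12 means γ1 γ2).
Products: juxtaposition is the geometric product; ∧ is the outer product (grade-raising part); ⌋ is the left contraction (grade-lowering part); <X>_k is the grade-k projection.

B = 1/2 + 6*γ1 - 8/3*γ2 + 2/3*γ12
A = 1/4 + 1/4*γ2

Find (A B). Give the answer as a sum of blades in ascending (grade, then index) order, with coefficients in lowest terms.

step 1: 19/24 + 5/3*γ1 - 13/24*γ2 - 4/3*γ12
Answer: 19/24 + 5/3*γ1 - 13/24*γ2 - 4/3*γ12


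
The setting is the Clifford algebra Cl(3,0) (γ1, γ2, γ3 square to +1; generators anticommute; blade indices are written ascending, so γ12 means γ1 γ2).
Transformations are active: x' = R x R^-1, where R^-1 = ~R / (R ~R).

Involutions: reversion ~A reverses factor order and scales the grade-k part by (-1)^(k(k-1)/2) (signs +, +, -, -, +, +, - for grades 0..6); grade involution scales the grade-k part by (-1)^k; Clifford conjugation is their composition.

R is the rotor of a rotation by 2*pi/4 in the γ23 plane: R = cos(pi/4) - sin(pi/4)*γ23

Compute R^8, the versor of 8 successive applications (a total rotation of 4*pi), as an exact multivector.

Because a rotor carries half the rotation angle, composing 8 copies of this γ23-plane rotor multiplies the phase: 8*(pi/4) = 2*pi, hence R^8 = cos(2*pi) - sin(2*pi)*γ23.
cos(2*pi) = 1 and sin(2*pi) = 0, so R^8 = 1. The total rotation 4*pi is 2 full turns, so every vector returns to itself, yet the rotor is +1, back on the identity sheet (an even number of 2*pi turns).
Answer: 1


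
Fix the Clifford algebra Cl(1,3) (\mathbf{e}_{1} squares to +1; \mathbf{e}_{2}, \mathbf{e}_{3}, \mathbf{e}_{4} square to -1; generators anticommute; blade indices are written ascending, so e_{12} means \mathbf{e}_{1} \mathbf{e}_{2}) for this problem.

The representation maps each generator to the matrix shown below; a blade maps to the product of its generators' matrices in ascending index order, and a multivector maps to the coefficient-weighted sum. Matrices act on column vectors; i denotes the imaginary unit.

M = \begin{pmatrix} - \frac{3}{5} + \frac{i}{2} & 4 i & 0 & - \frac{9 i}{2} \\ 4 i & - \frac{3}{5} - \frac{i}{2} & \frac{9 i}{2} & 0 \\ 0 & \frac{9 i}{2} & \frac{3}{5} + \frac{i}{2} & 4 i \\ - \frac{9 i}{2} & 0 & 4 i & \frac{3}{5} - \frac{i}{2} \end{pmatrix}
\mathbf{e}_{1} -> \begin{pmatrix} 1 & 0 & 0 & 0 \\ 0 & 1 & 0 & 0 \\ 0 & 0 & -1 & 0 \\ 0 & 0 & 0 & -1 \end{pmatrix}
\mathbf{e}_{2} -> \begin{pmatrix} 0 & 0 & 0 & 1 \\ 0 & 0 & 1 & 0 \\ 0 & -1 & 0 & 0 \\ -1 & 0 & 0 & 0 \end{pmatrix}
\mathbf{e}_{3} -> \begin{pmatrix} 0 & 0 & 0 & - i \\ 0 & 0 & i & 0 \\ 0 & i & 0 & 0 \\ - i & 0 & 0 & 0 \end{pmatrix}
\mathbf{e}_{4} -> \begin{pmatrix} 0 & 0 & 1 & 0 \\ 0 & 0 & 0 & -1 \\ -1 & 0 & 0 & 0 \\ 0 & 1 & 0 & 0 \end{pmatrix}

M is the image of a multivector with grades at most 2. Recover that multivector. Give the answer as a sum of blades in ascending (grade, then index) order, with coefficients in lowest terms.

Method: the blade images are trace-orthogonal — tr(rho(e_A) rho(e_B)^-1) = 4 if A = B and 0 otherwise — and rho(e_A)^-1 = (e_A)^2 * rho(e_A) with (e_A)^2 = +1 or -1, so the coefficient of e_A in the preimage is (e_A)^2 * tr(M rho(e_A))/4.
Nonzero projections over blades of grade <= 2: e_{1}: (e_{1})^2 = +1, tr(M rho(e_{1})) = - \frac{12}{5}, coefficient -\frac{3}{5}; e_{3}: (e_{3})^2 = -1, tr(M rho(e_{3})) = -18, coefficient \frac{9}{2}; e_{23}: (e_{23})^2 = -1, tr(M rho(e_{23})) = 2, coefficient -\frac{1}{2}; e_{34}: (e_{34})^2 = -1, tr(M rho(e_{34})) = 16, coefficient -4. Every other blade of grade <= 2 projects to 0.
Answer: -\frac{3}{5} e_{1} + \frac{9}{2} e_{3} - \frac{1}{2} e_{23} - 4 e_{34}


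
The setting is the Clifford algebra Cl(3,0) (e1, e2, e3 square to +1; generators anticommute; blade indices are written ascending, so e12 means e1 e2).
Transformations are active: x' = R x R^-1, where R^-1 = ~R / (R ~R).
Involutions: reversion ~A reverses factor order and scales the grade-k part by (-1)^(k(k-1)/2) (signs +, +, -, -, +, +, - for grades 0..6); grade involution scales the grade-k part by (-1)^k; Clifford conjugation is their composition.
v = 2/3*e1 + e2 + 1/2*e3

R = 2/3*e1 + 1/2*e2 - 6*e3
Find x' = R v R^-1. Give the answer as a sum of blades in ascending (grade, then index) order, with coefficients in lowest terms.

~R = 2/3*e1 + 1/2*e2 - 6*e3, and R ~R = 1321/36, so R^-1 = ~R / (1321/36).
R v = -37/18 + 1/3*e12 + 13/3*e13 + 25/4*e23
Answer: -2938/3963*e1 - 1395/1321*e2 + 455/2642*e3


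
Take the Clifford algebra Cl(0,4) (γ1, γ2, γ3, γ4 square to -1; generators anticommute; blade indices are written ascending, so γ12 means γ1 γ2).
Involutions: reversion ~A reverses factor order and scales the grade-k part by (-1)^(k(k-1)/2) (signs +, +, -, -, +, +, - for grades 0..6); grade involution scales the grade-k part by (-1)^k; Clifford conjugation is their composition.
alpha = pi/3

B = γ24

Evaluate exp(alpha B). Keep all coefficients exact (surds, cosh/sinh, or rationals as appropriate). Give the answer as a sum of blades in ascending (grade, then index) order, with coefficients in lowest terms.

B^2 = (1)^2*(γ24)^2 = 1*(-1) = -1 (a basis 2-blade squares to minus the product of its generators' squares).
B^2 = -1 — B^2 < 0, so the exponential closes trigonometrically: l = 1, alpha*l = pi/3, so exp(alpha B) = cos(pi/3) + (sin(pi/3)/1)*B = 1/2 + (sqrt(3)/2)*B.
Answer: 1/2 + sqrt(3)/2*γ24


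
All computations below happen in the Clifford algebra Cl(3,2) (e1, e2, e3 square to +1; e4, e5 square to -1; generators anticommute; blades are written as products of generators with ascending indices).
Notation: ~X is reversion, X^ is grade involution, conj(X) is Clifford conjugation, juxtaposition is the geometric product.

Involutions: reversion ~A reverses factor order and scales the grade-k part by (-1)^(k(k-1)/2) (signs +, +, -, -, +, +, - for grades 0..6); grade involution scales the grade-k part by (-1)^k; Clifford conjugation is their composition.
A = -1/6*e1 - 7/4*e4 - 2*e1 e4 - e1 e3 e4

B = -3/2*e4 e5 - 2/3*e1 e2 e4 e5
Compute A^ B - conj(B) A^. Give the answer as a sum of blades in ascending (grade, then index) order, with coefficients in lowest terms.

first term: 21/8*e5 - 3*e1 e5 - 4/3*e2 e5 + 7/6*e1 e2 e5 + 3/2*e1 e3 e5 - 1/4*e1 e4 e5 + 2/3*e2 e3 e5 - 1/9*e2 e4 e5
second term: 21/8*e5 - 3*e1 e5 - 4/3*e2 e5 - 7/6*e1 e2 e5 + 3/2*e1 e3 e5 + 1/4*e1 e4 e5 + 2/3*e2 e3 e5 + 1/9*e2 e4 e5
Answer: 7/3*e1 e2 e5 - 1/2*e1 e4 e5 - 2/9*e2 e4 e5


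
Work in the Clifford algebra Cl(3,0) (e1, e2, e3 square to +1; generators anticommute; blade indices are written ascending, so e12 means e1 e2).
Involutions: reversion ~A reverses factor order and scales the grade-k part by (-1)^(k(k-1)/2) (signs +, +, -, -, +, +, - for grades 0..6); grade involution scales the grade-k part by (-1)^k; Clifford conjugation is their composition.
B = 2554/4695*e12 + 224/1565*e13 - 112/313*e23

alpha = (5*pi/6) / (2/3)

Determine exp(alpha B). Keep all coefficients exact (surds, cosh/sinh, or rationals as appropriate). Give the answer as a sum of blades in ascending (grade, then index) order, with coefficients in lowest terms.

B^2 term by term: the squares give (2554/4695)^2*(e12)^2 + (224/1565)^2*(e13)^2 + (-112/313)^2*(e23)^2 = 6522916/22043025*(-1) + 50176/2449225*(-1) + 12544/97969*(-1) = -4/9 (each basis 2-blade squares to minus the product of its generators' squares); cross terms between blades sharing an index anticommute and cancel. So B^2 = -4/9.
B^2 = -4/9 — the negative square puts this in the circular regime; l = 2/3, alpha*l = 5*pi/6, so exp(alpha B) = cos(5*pi/6) + (sin(5*pi/6)/(2/3))*B = -sqrt(3)/2 + (3/4)*B.
Answer: -sqrt(3)/2 + 1277/3130*e12 + 168/1565*e13 - 84/313*e23


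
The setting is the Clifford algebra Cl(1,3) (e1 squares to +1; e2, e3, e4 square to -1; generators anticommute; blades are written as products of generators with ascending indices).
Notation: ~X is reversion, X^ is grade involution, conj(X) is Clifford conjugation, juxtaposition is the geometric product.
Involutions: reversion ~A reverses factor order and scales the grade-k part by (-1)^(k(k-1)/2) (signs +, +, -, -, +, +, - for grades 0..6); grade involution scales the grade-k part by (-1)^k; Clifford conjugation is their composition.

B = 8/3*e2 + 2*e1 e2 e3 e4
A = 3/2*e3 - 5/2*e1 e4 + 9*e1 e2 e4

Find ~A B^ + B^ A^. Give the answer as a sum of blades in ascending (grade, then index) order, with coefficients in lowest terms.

first term: -18*e3 + 24*e1 e4 + 9*e2 e3 + 11/3*e1 e2 e4
second term: 18*e3 + 24*e1 e4 - e2 e3 - 29/3*e1 e2 e4
Answer: 48*e1 e4 + 8*e2 e3 - 6*e1 e2 e4


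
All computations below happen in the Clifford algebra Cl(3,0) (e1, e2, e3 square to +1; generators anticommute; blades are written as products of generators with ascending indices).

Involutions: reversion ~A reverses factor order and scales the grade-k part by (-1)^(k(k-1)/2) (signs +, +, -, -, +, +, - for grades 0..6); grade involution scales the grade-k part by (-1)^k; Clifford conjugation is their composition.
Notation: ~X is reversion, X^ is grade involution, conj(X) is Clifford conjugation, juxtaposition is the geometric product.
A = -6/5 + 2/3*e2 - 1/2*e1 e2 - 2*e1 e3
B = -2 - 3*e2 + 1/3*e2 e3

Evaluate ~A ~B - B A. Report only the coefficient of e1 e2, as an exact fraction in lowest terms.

first term: 2/5 - 3/2*e1 + 34/15*e2 - 2/9*e3 - 1/3*e1 e2 - 25/6*e1 e3 + 2/5*e2 e3 + 6*e1 e2 e3
second term: 2/5 - 3/2*e1 + 34/15*e2 - 2/9*e3 + 1/3*e1 e2 + 25/6*e1 e3 - 2/5*e2 e3 - 6*e1 e2 e3
Answer: -2/3


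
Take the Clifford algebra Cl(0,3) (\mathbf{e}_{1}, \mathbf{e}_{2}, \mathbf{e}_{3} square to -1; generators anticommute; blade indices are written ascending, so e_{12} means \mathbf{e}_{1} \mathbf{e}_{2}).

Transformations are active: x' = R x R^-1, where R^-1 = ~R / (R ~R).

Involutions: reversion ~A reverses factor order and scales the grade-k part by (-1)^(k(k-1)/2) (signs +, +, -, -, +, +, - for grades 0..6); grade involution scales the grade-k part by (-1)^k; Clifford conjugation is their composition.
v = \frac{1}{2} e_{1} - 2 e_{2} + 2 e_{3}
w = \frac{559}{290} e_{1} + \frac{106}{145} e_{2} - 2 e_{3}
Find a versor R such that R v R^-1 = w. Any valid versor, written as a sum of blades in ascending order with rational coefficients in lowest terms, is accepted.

Construction: equal norms (both -\frac{33}{4}) license R = v + w = \frac{352}{145} e_{1} - \frac{184}{145} e_{2} — nothing changes along that direction, while (v - w)/2 changes sign, so v maps onto w.
Answer: \frac{352}{145} e_{1} - \frac{184}{145} e_{2}


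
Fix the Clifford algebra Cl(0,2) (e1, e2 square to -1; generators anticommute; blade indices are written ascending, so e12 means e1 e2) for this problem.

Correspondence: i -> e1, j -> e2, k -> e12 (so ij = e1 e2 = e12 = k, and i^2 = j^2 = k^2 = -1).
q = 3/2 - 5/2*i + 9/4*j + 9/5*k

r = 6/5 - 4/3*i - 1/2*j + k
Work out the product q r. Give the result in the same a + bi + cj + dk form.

In blades: q = 3/2 - 5/2*e1 + 9/4*e2 + 9/5*e12, r = 6/5 - 4/3*e1 - 1/2*e2 + e12.
Distribute q over r term by term (generator squares from the signature, products reordered to ascending indices): (3/2)*r = 9/5 - 2*e1 - 3/4*e2 + 3/2*e12; (-5/2*e1)*r = -10/3 - 3*e1 + 5/2*e2 + 5/4*e12; (9/4*e2)*r = 9/8 + 9/4*e1 + 27/10*e2 + 3*e12; (9/5*e12)*r = -9/5 + 9/10*e1 - 12/5*e2 + 54/25*e12.
Sum: -53/24 - 37/20*e1 + 41/20*e2 + 791/100*e12; translating back through the correspondence:
Answer: -53/24 - 37/20*i + 41/20*j + 791/100*k


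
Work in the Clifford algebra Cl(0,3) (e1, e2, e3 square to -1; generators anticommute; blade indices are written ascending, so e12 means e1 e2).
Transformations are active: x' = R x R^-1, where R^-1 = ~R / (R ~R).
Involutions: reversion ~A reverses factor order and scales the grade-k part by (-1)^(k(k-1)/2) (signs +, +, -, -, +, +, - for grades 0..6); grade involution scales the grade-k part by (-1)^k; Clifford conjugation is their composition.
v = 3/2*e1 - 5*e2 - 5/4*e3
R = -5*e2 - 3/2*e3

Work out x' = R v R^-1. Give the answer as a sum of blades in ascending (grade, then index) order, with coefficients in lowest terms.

~R = -5*e2 - 3/2*e3, and R ~R = -109/4, so R^-1 = ~R / (-109/4).
R v = -215/8 + 15/2*e12 + 9/4*e13 - 5/4*e23
Answer: -3/2*e1 - 530/109*e2 - 745/436*e3


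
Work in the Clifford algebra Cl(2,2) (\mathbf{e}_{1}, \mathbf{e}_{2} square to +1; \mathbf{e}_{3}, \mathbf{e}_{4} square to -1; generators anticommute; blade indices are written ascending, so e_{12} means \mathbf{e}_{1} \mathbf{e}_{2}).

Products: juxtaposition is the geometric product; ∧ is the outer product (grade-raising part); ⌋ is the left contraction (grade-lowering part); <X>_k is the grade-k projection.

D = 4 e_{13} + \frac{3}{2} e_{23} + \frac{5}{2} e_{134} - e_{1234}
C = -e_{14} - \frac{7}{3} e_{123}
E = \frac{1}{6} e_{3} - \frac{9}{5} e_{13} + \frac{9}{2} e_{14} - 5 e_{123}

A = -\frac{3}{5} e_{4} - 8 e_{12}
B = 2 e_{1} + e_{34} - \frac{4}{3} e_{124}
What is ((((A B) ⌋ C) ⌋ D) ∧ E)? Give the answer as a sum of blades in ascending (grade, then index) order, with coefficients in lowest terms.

step 1: 16 e_{2} - \frac{3}{5} e_{3} - \frac{32}{3} e_{4} - \frac{4}{5} e_{12} + \frac{6}{5} e_{14} - 8 e_{1234}
step 2: -\frac{6}{5} + \frac{32}{3} e_{1} - \frac{28}{15} e_{3} - \frac{7}{5} e_{12} + \frac{112}{3} e_{13}
step 3: \frac{448}{3} - \frac{112}{15} e_{1} - \frac{14}{5} e_{2} + \frac{128}{3} e_{3} + \frac{280}{3} e_{4} - \frac{24}{5} e_{13} - \frac{14}{3} e_{14} - \frac{9}{5} e_{23} + \frac{112}{3} e_{24} + \frac{379}{15} e_{34} - \frac{28}{15} e_{124} - 3 e_{134} - \frac{32}{3} e_{234} + \frac{6}{5} e_{1234}
step 4: \frac{224}{9} e_{3} - \frac{12152}{45} e_{13} + 672 e_{14} - \frac{7}{15} e_{23} - \frac{140}{9} e_{34} - \frac{56378}{75} e_{123} + \frac{63}{5} e_{124} - \frac{3233}{9} e_{134} - \frac{56}{9} e_{234} + \frac{47347}{90} e_{1234}
Answer: \frac{224}{9} e_{3} - \frac{12152}{45} e_{13} + 672 e_{14} - \frac{7}{15} e_{23} - \frac{140}{9} e_{34} - \frac{56378}{75} e_{123} + \frac{63}{5} e_{124} - \frac{3233}{9} e_{134} - \frac{56}{9} e_{234} + \frac{47347}{90} e_{1234}


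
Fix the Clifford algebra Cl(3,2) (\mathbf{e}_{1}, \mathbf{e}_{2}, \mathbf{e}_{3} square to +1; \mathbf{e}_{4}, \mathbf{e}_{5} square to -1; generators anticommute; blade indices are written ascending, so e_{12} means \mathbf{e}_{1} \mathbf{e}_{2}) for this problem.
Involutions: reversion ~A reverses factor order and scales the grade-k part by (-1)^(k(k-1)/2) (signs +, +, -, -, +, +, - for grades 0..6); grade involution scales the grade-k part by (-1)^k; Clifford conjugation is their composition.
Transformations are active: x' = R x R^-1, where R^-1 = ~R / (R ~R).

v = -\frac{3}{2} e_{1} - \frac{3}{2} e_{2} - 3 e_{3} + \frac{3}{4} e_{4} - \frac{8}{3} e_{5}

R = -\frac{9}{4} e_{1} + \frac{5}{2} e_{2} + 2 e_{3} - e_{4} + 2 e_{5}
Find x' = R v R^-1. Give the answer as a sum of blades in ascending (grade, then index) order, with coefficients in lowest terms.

~R = -\frac{9}{4} e_{1} + \frac{5}{2} e_{2} + 2 e_{3} - e_{4} + 2 e_{5}, and R ~R = \frac{165}{16}, so R^-1 = ~R / (\frac{165}{16}).
R v = -\frac{7}{24} + \frac{57}{8} e_{12} + \frac{39}{4} e_{13} - \frac{51}{16} e_{14} + 9 e_{15} - \frac{9}{2} e_{23} + \frac{3}{8} e_{24} - \frac{11}{3} e_{25} - \frac{3}{2} e_{34} + \frac{2}{3} e_{35} + \frac{7}{6} e_{45}
Answer: \frac{179}{110} e_{1} + \frac{269}{198} e_{2} + \frac{1429}{495} e_{3} - \frac{1373}{1980} e_{4} + \frac{1264}{495} e_{5}


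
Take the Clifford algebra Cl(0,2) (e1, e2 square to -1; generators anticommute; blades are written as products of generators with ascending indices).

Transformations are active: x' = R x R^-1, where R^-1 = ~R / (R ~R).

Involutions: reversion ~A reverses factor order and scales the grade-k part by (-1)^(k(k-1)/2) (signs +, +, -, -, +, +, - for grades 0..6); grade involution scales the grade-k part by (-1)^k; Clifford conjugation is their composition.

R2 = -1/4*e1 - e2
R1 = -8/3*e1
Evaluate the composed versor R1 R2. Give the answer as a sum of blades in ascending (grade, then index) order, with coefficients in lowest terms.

Distribute over the terms of R1 (each basis-blade product reordered to ascending indices, repeated generators contracted through their squares):
(-8/3*e1) R2 = -2/3 + 8/3*e1 e2
Answer: -2/3 + 8/3*e1 e2


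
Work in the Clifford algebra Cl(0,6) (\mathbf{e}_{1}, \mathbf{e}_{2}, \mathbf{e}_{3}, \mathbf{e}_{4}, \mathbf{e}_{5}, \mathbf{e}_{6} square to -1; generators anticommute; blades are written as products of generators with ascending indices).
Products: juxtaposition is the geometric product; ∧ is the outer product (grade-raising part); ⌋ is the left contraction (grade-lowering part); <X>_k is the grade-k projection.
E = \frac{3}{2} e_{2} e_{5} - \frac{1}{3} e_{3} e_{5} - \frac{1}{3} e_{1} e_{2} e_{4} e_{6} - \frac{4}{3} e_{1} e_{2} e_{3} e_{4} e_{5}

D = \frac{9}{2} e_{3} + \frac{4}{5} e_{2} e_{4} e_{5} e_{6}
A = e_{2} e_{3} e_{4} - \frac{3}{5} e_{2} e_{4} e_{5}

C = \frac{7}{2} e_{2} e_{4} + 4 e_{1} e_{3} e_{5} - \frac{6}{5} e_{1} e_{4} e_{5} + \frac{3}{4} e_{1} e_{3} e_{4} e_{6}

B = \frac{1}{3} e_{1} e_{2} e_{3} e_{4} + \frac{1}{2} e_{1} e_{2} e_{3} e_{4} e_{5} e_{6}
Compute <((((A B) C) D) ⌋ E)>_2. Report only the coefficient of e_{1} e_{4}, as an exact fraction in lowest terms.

step 1: -\frac{1}{3} e_{1} - \frac{1}{5} e_{1} e_{3} e_{5} + \frac{3}{10} e_{1} e_{3} e_{6} - \frac{1}{2} e_{1} e_{5} e_{6}
step 2: -\frac{4}{5} - \frac{9}{40} e_{4} - \frac{6}{25} e_{3} e_{4} + \frac{4}{3} e_{3} e_{5} + 2 e_{3} e_{6} - \frac{2}{5} e_{4} e_{5} - \frac{3}{5} e_{4} e_{6} + \frac{6}{5} e_{5} e_{6} - \frac{7}{6} e_{1} e_{2} e_{4} - \frac{3}{8} e_{3} e_{4} e_{5} + \frac{1}{4} e_{3} e_{4} e_{6} - \frac{3}{20} e_{4} e_{5} e_{6} + \frac{9}{25} e_{3} e_{4} e_{5} e_{6} + \frac{7}{10} e_{1} e_{2} e_{3} e_{4} e_{5} - \frac{21}{20} e_{1} e_{2} e_{3} e_{4} e_{6} - \frac{7}{4} e_{1} e_{2} e_{4} e_{5} e_{6}
step 3: -\frac{7}{5} e_{1} + \frac{3}{25} e_{2} - \frac{18}{5} e_{3} - \frac{27}{25} e_{4} + 6 e_{5} + 9 e_{6} + \frac{36}{125} e_{2} e_{3} - \frac{24}{25} e_{2} e_{4} - \frac{12}{25} e_{2} e_{5} + \frac{8}{25} e_{2} e_{6} + \frac{81}{80} e_{3} e_{4} + \frac{27}{16} e_{4} e_{5} - \frac{9}{8} e_{4} e_{6} - \frac{21}{25} e_{1} e_{3} e_{5} - \frac{14}{25} e_{1} e_{3} e_{6} + \frac{14}{15} e_{1} e_{5} e_{6} - \frac{1}{5} e_{2} e_{3} e_{5} - \frac{3}{10} e_{2} e_{3} e_{6} - \frac{9}{50} e_{2} e_{5} e_{6} - \frac{9}{5} e_{3} e_{4} e_{5} - \frac{27}{10} e_{3} e_{4} e_{6} + \frac{27}{5} e_{3} e_{5} e_{6} + \frac{81}{50} e_{4} e_{5} e_{6} + \frac{21}{4} e_{1} e_{2} e_{3} e_{4} - \frac{63}{20} e_{1} e_{2} e_{4} e_{5} + \frac{189}{40} e_{1} e_{2} e_{4} e_{6} - \frac{8}{5} e_{2} e_{3} e_{4} e_{5} + \frac{16}{15} e_{2} e_{3} e_{4} e_{6} + \frac{24}{125} e_{2} e_{3} e_{5} e_{6} - \frac{16}{25} e_{2} e_{4} e_{5} e_{6} + \frac{27}{40} e_{3} e_{4} e_{5} e_{6} + \frac{63}{8} e_{1} e_{2} e_{3} e_{4} e_{5} e_{6}
step 4: -\frac{171}{200} + \frac{32}{15} e_{1} + 9 e_{2} + \frac{11}{5} e_{3} - \frac{419}{50} e_{5} + \frac{81}{40} e_{1} e_{2} + \frac{4}{25} e_{1} e_{4} - \frac{8}{25} e_{1} e_{6} - \frac{28}{25} e_{2} e_{4} + \frac{9}{4} e_{1} e_{2} e_{3} - 3 e_{1} e_{2} e_{4} + \frac{27}{20} e_{1} e_{2} e_{5} - \frac{9}{25} e_{1} e_{2} e_{6} - \frac{16}{25} e_{1} e_{3} e_{4} + \frac{32}{25} e_{1} e_{3} e_{5} + \frac{48}{125} e_{1} e_{4} e_{5} - \frac{1}{25} e_{1} e_{4} e_{6} - \frac{7}{15} e_{2} e_{4} e_{6} + 8 e_{1} e_{2} e_{3} e_{4} + \frac{36}{25} e_{1} e_{2} e_{3} e_{5} - \frac{24}{5} e_{1} e_{2} e_{4} e_{5} - \frac{4}{25} e_{1} e_{3} e_{4} e_{5} - \frac{28}{15} e_{2} e_{3} e_{4} e_{5}
step 5: \frac{81}{40} e_{1} e_{2} + \frac{4}{25} e_{1} e_{4} - \frac{8}{25} e_{1} e_{6} - \frac{28}{25} e_{2} e_{4}
Answer: \frac{4}{25}


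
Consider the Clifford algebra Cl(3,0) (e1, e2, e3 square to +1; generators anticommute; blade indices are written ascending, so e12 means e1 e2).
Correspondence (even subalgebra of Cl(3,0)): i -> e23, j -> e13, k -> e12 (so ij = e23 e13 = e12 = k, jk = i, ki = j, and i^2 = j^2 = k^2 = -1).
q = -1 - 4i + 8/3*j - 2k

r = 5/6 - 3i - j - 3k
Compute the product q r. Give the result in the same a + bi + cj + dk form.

In blades: q = -1 - 2*e12 + 8/3*e13 - 4*e23, r = 5/6 - 3*e12 - e13 - 3*e23.
Distribute q over r term by term (generator squares from the signature, products reordered to ascending indices): (-1)*r = -5/6 + 3*e12 + e13 + 3*e23; (-2*e12)*r = -6 - 5/3*e12 + 6*e13 - 2*e23; (8/3*e13)*r = 8/3 + 8*e12 + 20/9*e13 - 8*e23; (-4*e23)*r = -12 + 4*e12 - 12*e13 - 10/3*e23.
Sum: -97/6 + 40/3*e12 - 25/9*e13 - 31/3*e23; translating back through the correspondence:
Answer: -97/6 - 31/3*i - 25/9*j + 40/3*k


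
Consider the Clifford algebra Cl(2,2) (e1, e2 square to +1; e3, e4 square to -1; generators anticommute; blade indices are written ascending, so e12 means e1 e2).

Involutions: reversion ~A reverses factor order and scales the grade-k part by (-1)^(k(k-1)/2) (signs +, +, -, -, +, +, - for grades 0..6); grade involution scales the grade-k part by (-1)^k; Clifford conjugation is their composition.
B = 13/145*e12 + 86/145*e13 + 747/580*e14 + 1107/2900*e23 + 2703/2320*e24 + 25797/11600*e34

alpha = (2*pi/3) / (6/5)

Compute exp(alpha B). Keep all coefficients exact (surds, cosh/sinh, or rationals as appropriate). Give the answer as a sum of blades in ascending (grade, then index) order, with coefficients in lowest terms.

B^2 term by term: the squares give (13/145)^2*(e12)^2 + (86/145)^2*(e13)^2 + (747/580)^2*(e14)^2 + (1107/2900)^2*(e23)^2 + (2703/2320)^2*(e24)^2 + (25797/11600)^2*(e34)^2 = 169/21025*(-1) + 7396/21025*(+1) + 558009/336400*(+1) + 1225449/8410000*(+1) + 7306209/5382400*(+1) + 665485209/134560000*(-1) = -36/25 (each basis 2-blade squares to minus the product of its generators' squares); cross terms between blades sharing an index anticommute and cancel; the commuting (index-disjoint) pairs give grade-4 terms 2*c*c'*(blade product), which cancel blade by blade — e1234: 335361/841000 - 116229/84100 + 826929/841000 = 0 — confirming B is simple. So B^2 = -36/25.
B^2 = -36/25 — the series telescopes trigonometrically here: l = 6/5, alpha*l = 2*pi/3, so exp(alpha B) = cos(2*pi/3) + (sin(2*pi/3)/(6/5))*B = -1/2 + (5*sqrt(3)/12)*B.
Answer: -1/2 + 13*sqrt(3)/348*e12 + 43*sqrt(3)/174*e13 + 249*sqrt(3)/464*e14 + 369*sqrt(3)/2320*e23 + 901*sqrt(3)/1856*e24 + 8599*sqrt(3)/9280*e34
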